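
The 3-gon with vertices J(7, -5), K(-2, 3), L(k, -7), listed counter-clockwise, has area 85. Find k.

Write out the shoelace sum; only the two edges meeting at L involve k:
2·Area = [((-2)·(-7) − k·3) + (k·(-5) − 7·(-7))] + 11
       = -8·k + 74 = 170
⇒ k = -12.

-12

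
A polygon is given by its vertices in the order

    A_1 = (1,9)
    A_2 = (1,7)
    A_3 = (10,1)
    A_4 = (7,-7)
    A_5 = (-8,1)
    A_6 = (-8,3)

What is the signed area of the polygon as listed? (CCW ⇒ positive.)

Apply the surveyor's formula: 2A = Σ (x_i·y_{i+1} − x_{i+1}·y_i), indices taken mod 6.
A_1→A_2: (1)(7) − (1)(9) = -2
A_2→A_3: (1)(1) − (10)(7) = -69
A_3→A_4: (10)(-7) − (7)(1) = -77
A_4→A_5: (7)(1) − (-8)(-7) = -49
A_5→A_6: (-8)(3) − (-8)(1) = -16
A_6→A_1: (-8)(9) − (1)(3) = -75
Σ = -288
Signed area = Σ/2 = -144 (negative ⇒ clockwise traversal).

-144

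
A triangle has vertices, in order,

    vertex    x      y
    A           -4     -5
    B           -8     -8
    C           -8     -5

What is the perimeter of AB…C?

|AB| = √((-4)² + (-3)²) = √25 = 5
|BC| = √((0)² + (3)²) = √9 = 3
|CA| = √((4)² + (0)²) = √16 = 4
Perimeter = 5 + 3 + 4 = 12.

12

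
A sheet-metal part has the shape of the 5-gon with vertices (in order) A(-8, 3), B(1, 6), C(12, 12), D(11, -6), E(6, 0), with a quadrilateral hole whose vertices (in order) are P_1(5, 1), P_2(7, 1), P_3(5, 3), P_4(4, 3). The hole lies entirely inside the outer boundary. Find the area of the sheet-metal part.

127.5

Outer boundary:
Σ = (-51) + (-60) + (-204) + (36) + (18) = -261
Area = |Σ|/2 = 130.5.
Hole:
Apply the shoelace (surveyor's) formula: 2A = Σ (x_i·y_{i+1} − x_{i+1}·y_i), indices taken mod 4.
Σ = (-2) + (16) + (3) + (-11) = 6
Area = |Σ|/2 = 3.
Net area = 130.5 − 3 = 127.5.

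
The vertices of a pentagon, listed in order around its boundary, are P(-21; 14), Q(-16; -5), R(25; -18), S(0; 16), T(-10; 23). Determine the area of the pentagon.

822.5

Apply the surveyor's formula: 2A = Σ (x_i·y_{i+1} − x_{i+1}·y_i), indices taken mod 5.
Σ = (329) + (413) + (400) + (160) + (343) = 1645
Area = |Σ|/2 = 822.5.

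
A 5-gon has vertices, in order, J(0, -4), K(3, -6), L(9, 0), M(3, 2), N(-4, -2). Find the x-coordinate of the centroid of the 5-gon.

139/51

Apply the shoelace formula. First the cross-terms c_i = x_i·y_{i+1} − x_{i+1}·y_i:
  12, 54, 18, 2, 16  ⇒  2A = 102, A = 51.
Then Σ (x_i + x_{i+1})·c_i = 834, so x̄ = 834 / (6·51) = 139/51.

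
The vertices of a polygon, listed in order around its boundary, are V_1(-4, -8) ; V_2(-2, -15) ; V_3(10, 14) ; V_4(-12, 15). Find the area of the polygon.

320

Apply the shoelace formula: 2A = Σ (x_i·y_{i+1} − x_{i+1}·y_i), indices taken mod 4.
Cross-terms: 44, 122, 318, 156  ⇒  Σ = 640
Area = |Σ|/2 = 320.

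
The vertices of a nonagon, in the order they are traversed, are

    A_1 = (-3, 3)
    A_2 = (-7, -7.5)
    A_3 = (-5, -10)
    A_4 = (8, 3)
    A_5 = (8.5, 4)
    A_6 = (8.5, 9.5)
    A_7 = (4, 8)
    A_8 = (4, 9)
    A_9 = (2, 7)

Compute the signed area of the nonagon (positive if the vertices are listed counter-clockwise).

Σ = (43.5) + (32.5) + (65) + (6.5) + (46.75) + (30) + (4) + (10) + (27) = 265.25
Signed area = Σ/2 = 132.625 (positive ⇒ counter-clockwise traversal).

132.625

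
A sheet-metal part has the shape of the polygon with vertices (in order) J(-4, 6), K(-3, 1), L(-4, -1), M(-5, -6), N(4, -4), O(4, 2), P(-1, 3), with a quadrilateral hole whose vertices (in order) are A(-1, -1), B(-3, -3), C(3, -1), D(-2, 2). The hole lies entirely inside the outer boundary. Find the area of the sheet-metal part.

54

Outer boundary:
Apply the shoelace (surveyor's) formula: 2A = Σ (x_i·y_{i+1} − x_{i+1}·y_i), indices taken mod 7.
J→K: (-4)(1) − (-3)(6) = 14
K→L: (-3)(-1) − (-4)(1) = 7
L→M: (-4)(-6) − (-5)(-1) = 19
M→N: (-5)(-4) − (4)(-6) = 44
N→O: (4)(2) − (4)(-4) = 24
O→P: (4)(3) − (-1)(2) = 14
P→J: (-1)(6) − (-4)(3) = 6
Σ = 128
Area = |Σ|/2 = 64.
Hole:
Apply the surveyor's formula: 2A = Σ (x_i·y_{i+1} − x_{i+1}·y_i), indices taken mod 4.
Cross-terms: 0, 12, 4, 4  ⇒  Σ = 20
Area = |Σ|/2 = 10.
Net area = 64 − 10 = 54.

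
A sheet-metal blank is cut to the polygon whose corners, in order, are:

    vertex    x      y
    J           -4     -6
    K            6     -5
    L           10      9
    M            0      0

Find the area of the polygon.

80

Apply the shoelace (surveyor's) formula: 2A = Σ (x_i·y_{i+1} − x_{i+1}·y_i), indices taken mod 4.
J→K: (-4)(-5) − (6)(-6) = 56
K→L: (6)(9) − (10)(-5) = 104
L→M: (10)(0) − (0)(9) = 0
M→J: (0)(-6) − (-4)(0) = 0
Σ = 160
Area = |Σ|/2 = 80.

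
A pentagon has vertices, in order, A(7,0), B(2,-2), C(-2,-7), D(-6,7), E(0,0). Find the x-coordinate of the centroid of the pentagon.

-161/132

Apply the shoelace formula. First the cross-terms c_i = x_i·y_{i+1} − x_{i+1}·y_i:
  -14, -18, -56, 0, 0  ⇒  2A = -88, A = -44.
Then Σ (x_i + x_{i+1})·c_i = 322, so x̄ = 322 / (6·(-44)) = -161/132.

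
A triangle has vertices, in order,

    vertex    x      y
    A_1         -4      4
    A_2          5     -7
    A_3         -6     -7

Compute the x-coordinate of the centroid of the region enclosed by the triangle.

-5/3

Apply the shoelace formula. First the cross-terms c_i = x_i·y_{i+1} − x_{i+1}·y_i:
  8, -77, -52  ⇒  2A = -121, A = -60.5.
Then Σ (x_i + x_{i+1})·c_i = 605, so x̄ = 605 / (6·(-60.5)) = -5/3.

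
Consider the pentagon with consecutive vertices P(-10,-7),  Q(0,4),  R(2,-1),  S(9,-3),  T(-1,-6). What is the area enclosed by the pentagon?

77.5

Apply Gauss's area formula: 2A = Σ (x_i·y_{i+1} − x_{i+1}·y_i), indices taken mod 5.
P→Q: (-10)(4) − (0)(-7) = -40
Q→R: (0)(-1) − (2)(4) = -8
R→S: (2)(-3) − (9)(-1) = 3
S→T: (9)(-6) − (-1)(-3) = -57
T→P: (-1)(-7) − (-10)(-6) = -53
Σ = -155
Area = |Σ|/2 = 77.5.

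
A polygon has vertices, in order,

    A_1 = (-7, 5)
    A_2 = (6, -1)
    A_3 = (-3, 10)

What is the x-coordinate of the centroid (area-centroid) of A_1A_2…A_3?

Apply Gauss's area formula. First the cross-terms c_i = x_i·y_{i+1} − x_{i+1}·y_i:
  -23, 57, 55  ⇒  2A = 89, A = 44.5.
Then Σ (x_i + x_{i+1})·c_i = -356, so x̄ = -356 / (6·44.5) = -4/3.

-4/3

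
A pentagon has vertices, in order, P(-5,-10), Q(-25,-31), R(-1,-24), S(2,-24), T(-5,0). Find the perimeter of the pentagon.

92

|PQ| = √((-20)² + (-21)²) = √841 = 29
|QR| = √((24)² + (7)²) = √625 = 25
|RS| = √((3)² + (0)²) = √9 = 3
|ST| = √((-7)² + (24)²) = √625 = 25
|TP| = √((0)² + (-10)²) = √100 = 10
Perimeter = 29 + 25 + 3 + 25 + 10 = 92.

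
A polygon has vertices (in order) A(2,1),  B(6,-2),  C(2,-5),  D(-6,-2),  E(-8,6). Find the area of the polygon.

71

Apply the surveyor's formula: 2A = Σ (x_i·y_{i+1} − x_{i+1}·y_i), indices taken mod 5.
Σ = (-10) + (-26) + (-34) + (-52) + (-20) = -142
Area = |Σ|/2 = 71.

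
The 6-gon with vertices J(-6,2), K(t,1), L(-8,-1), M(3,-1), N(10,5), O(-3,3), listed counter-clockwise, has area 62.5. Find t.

-10

The doubled signed area Σ (x_i y_{i+1} − x_{i+1} y_i) is linear in t.
With t=0 it equals 95; the coefficient of t is -3 (from the two edges through K).
So -3·t + 95 = 2·62.5 = 125 ⇒ t = -10.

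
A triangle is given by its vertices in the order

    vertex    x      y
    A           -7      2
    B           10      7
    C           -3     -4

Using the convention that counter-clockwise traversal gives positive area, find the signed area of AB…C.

A→B: (-7)(7) − (10)(2) = -69
B→C: (10)(-4) − (-3)(7) = -19
C→A: (-3)(2) − (-7)(-4) = -34
Σ = -122
Signed area = Σ/2 = -61 (negative ⇒ clockwise traversal).

-61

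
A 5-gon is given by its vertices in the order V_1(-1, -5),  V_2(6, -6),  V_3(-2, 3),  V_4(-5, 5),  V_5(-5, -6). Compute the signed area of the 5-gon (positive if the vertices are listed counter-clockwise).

Apply the surveyor's formula: 2A = Σ (x_i·y_{i+1} − x_{i+1}·y_i), indices taken mod 5.
Σ = (36) + (6) + (5) + (55) + (19) = 121
Signed area = Σ/2 = 60.5 (positive ⇒ counter-clockwise traversal).

60.5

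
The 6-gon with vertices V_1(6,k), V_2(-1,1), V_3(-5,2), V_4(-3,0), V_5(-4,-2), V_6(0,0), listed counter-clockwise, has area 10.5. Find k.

0

The doubled signed area Σ (x_i y_{i+1} − x_{i+1} y_i) is linear in k.
With k=0 it equals 21; the coefficient of k is 1 (from the two edges through V_1).
So 1·k + 21 = 2·10.5 = 21 ⇒ k = 0.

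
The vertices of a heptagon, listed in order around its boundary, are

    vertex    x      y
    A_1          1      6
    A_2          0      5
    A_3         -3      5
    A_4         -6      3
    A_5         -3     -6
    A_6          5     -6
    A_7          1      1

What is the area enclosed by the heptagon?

75

Σ = (5) + (15) + (21) + (45) + (48) + (11) + (5) = 150
Area = |Σ|/2 = 75.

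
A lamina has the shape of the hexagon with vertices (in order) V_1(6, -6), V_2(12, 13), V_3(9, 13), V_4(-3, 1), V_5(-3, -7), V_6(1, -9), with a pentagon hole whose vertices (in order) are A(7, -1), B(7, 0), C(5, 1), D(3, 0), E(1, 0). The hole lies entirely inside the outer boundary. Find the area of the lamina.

166.5

Outer boundary:
Σ = (150) + (39) + (48) + (24) + (34) + (48) = 343
Area = |Σ|/2 = 171.5.
Hole:
Apply Gauss's area formula: 2A = Σ (x_i·y_{i+1} − x_{i+1}·y_i), indices taken mod 5.
Cross-terms: 7, 7, -3, 0, -1  ⇒  Σ = 10
Area = |Σ|/2 = 5.
Net area = 171.5 − 5 = 166.5.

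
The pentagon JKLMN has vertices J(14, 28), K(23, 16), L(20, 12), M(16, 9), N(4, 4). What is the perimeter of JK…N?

|JK| = √((9)² + (-12)²) = √225 = 15
|KL| = √((-3)² + (-4)²) = √25 = 5
|LM| = √((-4)² + (-3)²) = √25 = 5
|MN| = √((-12)² + (-5)²) = √169 = 13
|NJ| = √((10)² + (24)²) = √676 = 26
Perimeter = 15 + 5 + 5 + 13 + 26 = 64.

64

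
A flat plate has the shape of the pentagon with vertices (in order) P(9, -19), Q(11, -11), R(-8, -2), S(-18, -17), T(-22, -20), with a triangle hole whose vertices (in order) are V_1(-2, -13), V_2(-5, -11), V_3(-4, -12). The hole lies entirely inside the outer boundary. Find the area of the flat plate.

341.5

Outer boundary:
Apply Gauss's area formula: 2A = Σ (x_i·y_{i+1} − x_{i+1}·y_i), indices taken mod 5.
Cross-terms: 110, -110, 100, -14, 598  ⇒  Σ = 684
Area = |Σ|/2 = 342.
Hole:
Apply Gauss's area formula: 2A = Σ (x_i·y_{i+1} − x_{i+1}·y_i), indices taken mod 3.
Cross-terms: -43, 16, 28  ⇒  Σ = 1
Area = |Σ|/2 = 0.5.
Net area = 342 − 0.5 = 341.5.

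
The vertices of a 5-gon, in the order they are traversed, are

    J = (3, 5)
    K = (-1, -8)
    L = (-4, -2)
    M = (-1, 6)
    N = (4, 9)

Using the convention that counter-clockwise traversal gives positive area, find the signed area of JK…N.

-57.5

Apply the shoelace formula: 2A = Σ (x_i·y_{i+1} − x_{i+1}·y_i), indices taken mod 5.
Cross-terms: -19, -30, -26, -33, -7  ⇒  Σ = -115
Signed area = Σ/2 = -57.5 (negative ⇒ clockwise traversal).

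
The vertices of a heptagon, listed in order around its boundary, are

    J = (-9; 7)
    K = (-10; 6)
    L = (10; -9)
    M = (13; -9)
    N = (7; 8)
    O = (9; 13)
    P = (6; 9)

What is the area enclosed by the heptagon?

Apply the shoelace (surveyor's) formula: 2A = Σ (x_i·y_{i+1} − x_{i+1}·y_i), indices taken mod 7.
J→K: (-9)(6) − (-10)(7) = 16
K→L: (-10)(-9) − (10)(6) = 30
L→M: (10)(-9) − (13)(-9) = 27
M→N: (13)(8) − (7)(-9) = 167
N→O: (7)(13) − (9)(8) = 19
O→P: (9)(9) − (6)(13) = 3
P→J: (6)(7) − (-9)(9) = 123
Σ = 385
Area = |Σ|/2 = 192.5.

192.5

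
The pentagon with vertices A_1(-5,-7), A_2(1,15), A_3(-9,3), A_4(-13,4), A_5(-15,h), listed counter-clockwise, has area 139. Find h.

The doubled signed area Σ (x_i y_{i+1} − x_{i+1} y_i) is linear in h.
With h=0 it equals 238; the coefficient of h is -8 (from the two edges through A_5).
So -8·h + 238 = 2·139 = 278 ⇒ h = -5.

-5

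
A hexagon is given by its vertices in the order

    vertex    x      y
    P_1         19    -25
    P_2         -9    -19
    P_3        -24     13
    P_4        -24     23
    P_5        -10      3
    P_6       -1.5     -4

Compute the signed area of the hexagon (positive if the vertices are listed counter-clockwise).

Cross-terms: -586, -573, -240, 158, 44.5, 113.5  ⇒  Σ = -1083
Signed area = Σ/2 = -541.5 (negative ⇒ clockwise traversal).

-541.5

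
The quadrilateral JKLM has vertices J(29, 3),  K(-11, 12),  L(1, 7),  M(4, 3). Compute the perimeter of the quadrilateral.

84

|JK| = √((-40)² + (9)²) = √1681 = 41
|KL| = √((12)² + (-5)²) = √169 = 13
|LM| = √((3)² + (-4)²) = √25 = 5
|MJ| = √((25)² + (0)²) = √625 = 25
Perimeter = 41 + 13 + 5 + 25 = 84.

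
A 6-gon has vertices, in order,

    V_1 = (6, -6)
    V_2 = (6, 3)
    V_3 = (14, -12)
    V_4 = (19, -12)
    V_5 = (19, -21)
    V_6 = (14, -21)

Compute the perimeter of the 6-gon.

62

|V_1V_2| = √((0)² + (9)²) = √81 = 9
|V_2V_3| = √((8)² + (-15)²) = √289 = 17
|V_3V_4| = √((5)² + (0)²) = √25 = 5
|V_4V_5| = √((0)² + (-9)²) = √81 = 9
|V_5V_6| = √((-5)² + (0)²) = √25 = 5
|V_6V_1| = √((-8)² + (15)²) = √289 = 17
Perimeter = 9 + 17 + 5 + 9 + 5 + 17 = 62.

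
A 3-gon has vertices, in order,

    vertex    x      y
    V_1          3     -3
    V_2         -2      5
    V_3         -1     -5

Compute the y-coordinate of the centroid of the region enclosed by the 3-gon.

Apply Gauss's area formula. First the cross-terms c_i = x_i·y_{i+1} − x_{i+1}·y_i:
  9, 15, 18  ⇒  2A = 42, A = 21.
Then Σ (y_i + y_{i+1})·c_i = -126, so ȳ = -126 / (6·21) = -1.

-1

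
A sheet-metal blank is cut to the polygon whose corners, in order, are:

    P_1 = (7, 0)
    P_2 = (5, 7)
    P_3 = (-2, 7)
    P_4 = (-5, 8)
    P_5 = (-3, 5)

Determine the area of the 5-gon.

P_1→P_2: (7)(7) − (5)(0) = 49
P_2→P_3: (5)(7) − (-2)(7) = 49
P_3→P_4: (-2)(8) − (-5)(7) = 19
P_4→P_5: (-5)(5) − (-3)(8) = -1
P_5→P_1: (-3)(0) − (7)(5) = -35
Σ = 81
Area = |Σ|/2 = 40.5.

40.5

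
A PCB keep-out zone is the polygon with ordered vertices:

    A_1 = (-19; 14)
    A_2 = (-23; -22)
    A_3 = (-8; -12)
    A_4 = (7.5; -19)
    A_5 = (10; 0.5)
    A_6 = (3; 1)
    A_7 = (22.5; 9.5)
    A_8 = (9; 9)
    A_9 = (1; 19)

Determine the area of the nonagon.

Σ = (740) + (100) + (242) + (193.75) + (8.5) + (6) + (117) + (162) + (375) = 1944.25
Area = |Σ|/2 = 972.125.

972.125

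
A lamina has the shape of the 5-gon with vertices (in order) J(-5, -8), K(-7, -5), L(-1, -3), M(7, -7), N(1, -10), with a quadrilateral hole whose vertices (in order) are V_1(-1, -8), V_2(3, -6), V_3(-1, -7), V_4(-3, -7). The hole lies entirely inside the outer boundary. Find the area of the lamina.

Outer boundary:
Σ = (-31) + (16) + (28) + (-63) + (-58) = -108
Area = |Σ|/2 = 54.
Hole:
Apply the shoelace (surveyor's) formula: 2A = Σ (x_i·y_{i+1} − x_{i+1}·y_i), indices taken mod 4.
Σ = (30) + (-27) + (-14) + (17) = 6
Area = |Σ|/2 = 3.
Net area = 54 − 3 = 51.

51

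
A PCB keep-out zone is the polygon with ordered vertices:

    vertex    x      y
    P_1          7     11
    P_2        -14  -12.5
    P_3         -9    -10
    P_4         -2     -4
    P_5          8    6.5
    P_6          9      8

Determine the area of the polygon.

Apply the shoelace (surveyor's) formula: 2A = Σ (x_i·y_{i+1} − x_{i+1}·y_i), indices taken mod 6.
Cross-terms: 66.5, 27.5, 16, 19, 5.5, 43  ⇒  Σ = 177.5
Area = |Σ|/2 = 88.75.

88.75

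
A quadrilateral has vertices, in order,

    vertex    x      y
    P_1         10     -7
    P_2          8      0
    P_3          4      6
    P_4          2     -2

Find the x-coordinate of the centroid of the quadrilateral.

Apply the surveyor's formula. First the cross-terms c_i = x_i·y_{i+1} − x_{i+1}·y_i:
  56, 48, -20, 6  ⇒  2A = 90, A = 45.
Then Σ (x_i + x_{i+1})·c_i = 1536, so x̄ = 1536 / (6·45) = 256/45.

256/45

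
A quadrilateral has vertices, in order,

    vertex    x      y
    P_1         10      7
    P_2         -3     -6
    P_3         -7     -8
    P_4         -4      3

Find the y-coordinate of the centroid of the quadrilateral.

Apply the surveyor's formula. First the cross-terms c_i = x_i·y_{i+1} − x_{i+1}·y_i:
  -39, -18, -53, -58  ⇒  2A = -168, A = -84.
Then Σ (y_i + y_{i+1})·c_i = -102, so ȳ = -102 / (6·(-84)) = 17/84.

17/84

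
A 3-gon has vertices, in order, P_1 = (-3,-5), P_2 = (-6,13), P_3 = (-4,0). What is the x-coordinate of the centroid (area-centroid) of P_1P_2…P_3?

-13/3

Apply Gauss's area formula. First the cross-terms c_i = x_i·y_{i+1} − x_{i+1}·y_i:
  -69, 52, 20  ⇒  2A = 3, A = 1.5.
Then Σ (x_i + x_{i+1})·c_i = -39, so x̄ = -39 / (6·1.5) = -13/3.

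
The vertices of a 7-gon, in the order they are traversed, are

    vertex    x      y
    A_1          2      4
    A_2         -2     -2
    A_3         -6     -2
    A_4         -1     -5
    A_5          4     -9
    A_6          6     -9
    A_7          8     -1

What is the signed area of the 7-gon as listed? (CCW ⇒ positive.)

85.5

A_1→A_2: (2)(-2) − (-2)(4) = 4
A_2→A_3: (-2)(-2) − (-6)(-2) = -8
A_3→A_4: (-6)(-5) − (-1)(-2) = 28
A_4→A_5: (-1)(-9) − (4)(-5) = 29
A_5→A_6: (4)(-9) − (6)(-9) = 18
A_6→A_7: (6)(-1) − (8)(-9) = 66
A_7→A_1: (8)(4) − (2)(-1) = 34
Σ = 171
Signed area = Σ/2 = 85.5 (positive ⇒ counter-clockwise traversal).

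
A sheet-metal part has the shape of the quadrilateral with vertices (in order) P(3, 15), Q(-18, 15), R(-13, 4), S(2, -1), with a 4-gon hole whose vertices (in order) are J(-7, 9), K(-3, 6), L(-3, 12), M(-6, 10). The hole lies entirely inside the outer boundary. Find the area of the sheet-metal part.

225.5

Outer boundary:
Cross-terms: 315, 123, 5, 33  ⇒  Σ = 476
Area = |Σ|/2 = 238.
Hole:
J→K: (-7)(6) − (-3)(9) = -15
K→L: (-3)(12) − (-3)(6) = -18
L→M: (-3)(10) − (-6)(12) = 42
M→J: (-6)(9) − (-7)(10) = 16
Σ = 25
Area = |Σ|/2 = 12.5.
Net area = 238 − 12.5 = 225.5.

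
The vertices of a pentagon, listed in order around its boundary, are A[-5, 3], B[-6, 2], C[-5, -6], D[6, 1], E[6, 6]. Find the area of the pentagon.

81.5

Apply the shoelace (surveyor's) formula: 2A = Σ (x_i·y_{i+1} − x_{i+1}·y_i), indices taken mod 5.
Σ = (8) + (46) + (31) + (30) + (48) = 163
Area = |Σ|/2 = 81.5.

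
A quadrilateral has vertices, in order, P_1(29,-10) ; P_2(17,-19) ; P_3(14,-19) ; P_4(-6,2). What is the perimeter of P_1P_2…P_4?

|P_1P_2| = √((-12)² + (-9)²) = √225 = 15
|P_2P_3| = √((-3)² + (0)²) = √9 = 3
|P_3P_4| = √((-20)² + (21)²) = √841 = 29
|P_4P_1| = √((35)² + (-12)²) = √1369 = 37
Perimeter = 15 + 3 + 29 + 37 = 84.

84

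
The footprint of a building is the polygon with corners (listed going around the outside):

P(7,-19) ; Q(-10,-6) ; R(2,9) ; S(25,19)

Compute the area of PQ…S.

552.5

Apply the shoelace (surveyor's) formula: 2A = Σ (x_i·y_{i+1} − x_{i+1}·y_i), indices taken mod 4.
Σ = (-232) + (-78) + (-187) + (-608) = -1105
Area = |Σ|/2 = 552.5.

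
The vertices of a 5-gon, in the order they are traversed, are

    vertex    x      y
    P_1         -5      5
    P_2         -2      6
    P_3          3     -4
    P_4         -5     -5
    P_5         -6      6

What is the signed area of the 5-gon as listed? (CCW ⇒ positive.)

P_1→P_2: (-5)(6) − (-2)(5) = -20
P_2→P_3: (-2)(-4) − (3)(6) = -10
P_3→P_4: (3)(-5) − (-5)(-4) = -35
P_4→P_5: (-5)(6) − (-6)(-5) = -60
P_5→P_1: (-6)(5) − (-5)(6) = 0
Σ = -125
Signed area = Σ/2 = -62.5 (negative ⇒ clockwise traversal).

-62.5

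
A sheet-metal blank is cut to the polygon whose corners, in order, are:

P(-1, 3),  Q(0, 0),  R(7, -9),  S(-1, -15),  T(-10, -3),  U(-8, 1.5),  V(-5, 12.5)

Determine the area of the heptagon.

197.5

Apply the shoelace formula: 2A = Σ (x_i·y_{i+1} − x_{i+1}·y_i), indices taken mod 7.
Σ = (0) + (0) + (-114) + (-147) + (-39) + (-92.5) + (-2.5) = -395
Area = |Σ|/2 = 197.5.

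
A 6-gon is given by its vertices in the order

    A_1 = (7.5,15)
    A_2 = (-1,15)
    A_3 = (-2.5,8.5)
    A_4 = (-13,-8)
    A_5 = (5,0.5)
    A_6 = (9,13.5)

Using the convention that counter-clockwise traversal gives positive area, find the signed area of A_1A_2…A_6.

208.625

Apply the surveyor's formula: 2A = Σ (x_i·y_{i+1} − x_{i+1}·y_i), indices taken mod 6.
Cross-terms: 127.5, 29, 130.5, 33.5, 63, 33.75  ⇒  Σ = 417.25
Signed area = Σ/2 = 208.625 (positive ⇒ counter-clockwise traversal).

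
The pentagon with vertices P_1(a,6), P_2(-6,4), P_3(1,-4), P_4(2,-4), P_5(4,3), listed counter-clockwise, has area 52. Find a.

The doubled signed area Σ (x_i y_{i+1} − x_{i+1} y_i) is linear in a.
With a=0 it equals 106; the coefficient of a is 1 (from the two edges through P_1).
So 1·a + 106 = 2·52 = 104 ⇒ a = -2.

-2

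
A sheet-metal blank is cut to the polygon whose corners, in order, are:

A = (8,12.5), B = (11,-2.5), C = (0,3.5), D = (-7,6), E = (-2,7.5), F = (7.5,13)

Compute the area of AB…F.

113.75

Apply the shoelace formula: 2A = Σ (x_i·y_{i+1} − x_{i+1}·y_i), indices taken mod 6.
Cross-terms: -157.5, 38.5, 24.5, -40.5, -82.25, -10.25  ⇒  Σ = -227.5
Area = |Σ|/2 = 113.75.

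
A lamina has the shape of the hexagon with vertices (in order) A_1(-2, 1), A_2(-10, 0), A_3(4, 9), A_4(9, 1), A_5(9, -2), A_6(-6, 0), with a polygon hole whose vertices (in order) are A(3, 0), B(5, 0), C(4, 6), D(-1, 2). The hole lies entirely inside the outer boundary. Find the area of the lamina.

Outer boundary:
Apply Gauss's area formula: 2A = Σ (x_i·y_{i+1} − x_{i+1}·y_i), indices taken mod 6.
Cross-terms: 10, -90, -77, -27, -12, -6  ⇒  Σ = -202
Area = |Σ|/2 = 101.
Hole:
Σ = (0) + (30) + (14) + (-6) = 38
Area = |Σ|/2 = 19.
Net area = 101 − 19 = 82.

82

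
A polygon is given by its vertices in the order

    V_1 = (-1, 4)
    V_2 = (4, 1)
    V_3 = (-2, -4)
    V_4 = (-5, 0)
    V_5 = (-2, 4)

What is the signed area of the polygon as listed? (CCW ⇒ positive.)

-37.5

Apply the shoelace (surveyor's) formula: 2A = Σ (x_i·y_{i+1} − x_{i+1}·y_i), indices taken mod 5.
Cross-terms: -17, -14, -20, -20, -4  ⇒  Σ = -75
Signed area = Σ/2 = -37.5 (negative ⇒ clockwise traversal).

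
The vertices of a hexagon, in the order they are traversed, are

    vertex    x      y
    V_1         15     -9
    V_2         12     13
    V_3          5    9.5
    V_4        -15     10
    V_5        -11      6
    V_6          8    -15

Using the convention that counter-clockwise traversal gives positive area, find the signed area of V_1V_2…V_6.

V_1→V_2: (15)(13) − (12)(-9) = 303
V_2→V_3: (12)(9.5) − (5)(13) = 49
V_3→V_4: (5)(10) − (-15)(9.5) = 192.5
V_4→V_5: (-15)(6) − (-11)(10) = 20
V_5→V_6: (-11)(-15) − (8)(6) = 117
V_6→V_1: (8)(-9) − (15)(-15) = 153
Σ = 834.5
Signed area = Σ/2 = 417.25 (positive ⇒ counter-clockwise traversal).

417.25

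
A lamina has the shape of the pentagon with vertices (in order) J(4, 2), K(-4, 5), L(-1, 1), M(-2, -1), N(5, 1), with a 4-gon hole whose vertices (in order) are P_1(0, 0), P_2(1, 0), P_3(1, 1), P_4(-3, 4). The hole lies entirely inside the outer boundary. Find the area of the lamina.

16.5

Outer boundary:
Apply Gauss's area formula: 2A = Σ (x_i·y_{i+1} − x_{i+1}·y_i), indices taken mod 5.
Σ = (28) + (1) + (3) + (3) + (6) = 41
Area = |Σ|/2 = 20.5.
Hole:
Σ = (0) + (1) + (7) + (0) = 8
Area = |Σ|/2 = 4.
Net area = 20.5 − 4 = 16.5.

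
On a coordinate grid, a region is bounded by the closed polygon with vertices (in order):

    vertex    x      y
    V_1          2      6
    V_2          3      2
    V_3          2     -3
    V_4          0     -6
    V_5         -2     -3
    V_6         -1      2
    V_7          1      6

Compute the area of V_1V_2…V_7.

36

Apply Gauss's area formula: 2A = Σ (x_i·y_{i+1} − x_{i+1}·y_i), indices taken mod 7.
Cross-terms: -14, -13, -12, -12, -7, -8, -6  ⇒  Σ = -72
Area = |Σ|/2 = 36.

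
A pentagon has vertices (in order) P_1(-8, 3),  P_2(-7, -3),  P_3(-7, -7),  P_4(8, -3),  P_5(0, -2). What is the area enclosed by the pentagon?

Apply the surveyor's formula: 2A = Σ (x_i·y_{i+1} − x_{i+1}·y_i), indices taken mod 5.
Cross-terms: 45, 28, 77, -16, -16  ⇒  Σ = 118
Area = |Σ|/2 = 59.

59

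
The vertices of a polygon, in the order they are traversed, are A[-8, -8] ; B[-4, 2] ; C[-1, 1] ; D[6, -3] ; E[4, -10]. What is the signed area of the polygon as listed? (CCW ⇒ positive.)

-106.5

Apply the shoelace formula: 2A = Σ (x_i·y_{i+1} − x_{i+1}·y_i), indices taken mod 5.
A→B: (-8)(2) − (-4)(-8) = -48
B→C: (-4)(1) − (-1)(2) = -2
C→D: (-1)(-3) − (6)(1) = -3
D→E: (6)(-10) − (4)(-3) = -48
E→A: (4)(-8) − (-8)(-10) = -112
Σ = -213
Signed area = Σ/2 = -106.5 (negative ⇒ clockwise traversal).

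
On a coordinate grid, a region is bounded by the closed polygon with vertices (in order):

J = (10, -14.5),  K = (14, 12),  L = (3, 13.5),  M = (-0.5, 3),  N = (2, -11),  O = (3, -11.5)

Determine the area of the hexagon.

286.375

Σ = (323) + (153) + (15.75) + (-0.5) + (10) + (71.5) = 572.75
Area = |Σ|/2 = 286.375.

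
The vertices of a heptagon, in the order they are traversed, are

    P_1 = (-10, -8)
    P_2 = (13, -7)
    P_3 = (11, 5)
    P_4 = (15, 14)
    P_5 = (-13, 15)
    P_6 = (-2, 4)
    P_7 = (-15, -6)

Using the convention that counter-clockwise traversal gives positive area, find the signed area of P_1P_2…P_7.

456

Σ = (174) + (142) + (79) + (407) + (-22) + (72) + (60) = 912
Signed area = Σ/2 = 456 (positive ⇒ counter-clockwise traversal).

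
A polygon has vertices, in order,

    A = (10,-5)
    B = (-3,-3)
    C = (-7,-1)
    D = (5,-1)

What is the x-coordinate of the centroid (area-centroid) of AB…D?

Apply the surveyor's formula. First the cross-terms c_i = x_i·y_{i+1} − x_{i+1}·y_i:
  -45, -18, 12, -15  ⇒  2A = -66, A = -33.
Then Σ (x_i + x_{i+1})·c_i = -384, so x̄ = -384 / (6·(-33)) = 64/33.

64/33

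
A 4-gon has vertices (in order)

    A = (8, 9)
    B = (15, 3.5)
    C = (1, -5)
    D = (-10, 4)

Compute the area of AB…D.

A→B: (8)(3.5) − (15)(9) = -107
B→C: (15)(-5) − (1)(3.5) = -78.5
C→D: (1)(4) − (-10)(-5) = -46
D→A: (-10)(9) − (8)(4) = -122
Σ = -353.5
Area = |Σ|/2 = 176.75.

176.75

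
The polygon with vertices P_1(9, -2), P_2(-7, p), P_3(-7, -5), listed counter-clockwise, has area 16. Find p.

Write out the shoelace sum; only the two edges meeting at P_2 involve p:
2·Area = [(9·p − (-7)·(-2)) + ((-7)·(-5) − (-7)·p)] + 59
       = 16·p + 80 = 32
⇒ p = -3.

-3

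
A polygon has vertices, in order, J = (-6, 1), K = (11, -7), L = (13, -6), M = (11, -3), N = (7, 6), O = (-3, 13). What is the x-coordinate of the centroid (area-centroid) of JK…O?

Apply the shoelace (surveyor's) formula. First the cross-terms c_i = x_i·y_{i+1} − x_{i+1}·y_i:
  31, 25, 27, 87, 109, 75  ⇒  2A = 354, A = 177.
Then Σ (x_i + x_{i+1})·c_i = 2730, so x̄ = 2730 / (6·177) = 455/177.

455/177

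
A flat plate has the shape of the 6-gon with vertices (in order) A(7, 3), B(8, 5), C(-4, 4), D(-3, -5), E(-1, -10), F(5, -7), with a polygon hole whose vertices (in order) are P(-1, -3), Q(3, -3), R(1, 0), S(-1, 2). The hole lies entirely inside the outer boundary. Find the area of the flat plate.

Outer boundary:
Apply Gauss's area formula: 2A = Σ (x_i·y_{i+1} − x_{i+1}·y_i), indices taken mod 6.
A→B: (7)(5) − (8)(3) = 11
B→C: (8)(4) − (-4)(5) = 52
C→D: (-4)(-5) − (-3)(4) = 32
D→E: (-3)(-10) − (-1)(-5) = 25
E→F: (-1)(-7) − (5)(-10) = 57
F→A: (5)(3) − (7)(-7) = 64
Σ = 241
Area = |Σ|/2 = 120.5.
Hole:
Apply Gauss's area formula: 2A = Σ (x_i·y_{i+1} − x_{i+1}·y_i), indices taken mod 4.
P→Q: (-1)(-3) − (3)(-3) = 12
Q→R: (3)(0) − (1)(-3) = 3
R→S: (1)(2) − (-1)(0) = 2
S→P: (-1)(-3) − (-1)(2) = 5
Σ = 22
Area = |Σ|/2 = 11.
Net area = 120.5 − 11 = 109.5.

109.5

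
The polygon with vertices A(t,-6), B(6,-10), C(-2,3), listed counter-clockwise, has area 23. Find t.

0

Write out the shoelace sum; only the two edges meeting at A involve t:
2·Area = [((-2)·(-6) − t·3) + (t·(-10) − 6·(-6))] + -2
       = -13·t + 46 = 46
⇒ t = 0.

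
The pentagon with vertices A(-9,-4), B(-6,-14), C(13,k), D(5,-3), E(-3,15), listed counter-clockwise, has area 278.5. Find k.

-9

Write out the shoelace sum; only the two edges meeting at C involve k:
2·Area = [((-6)·k − 13·(-14)) + (13·(-3) − 5·k)] + 315
       = -11·k + 458 = 557
⇒ k = -9.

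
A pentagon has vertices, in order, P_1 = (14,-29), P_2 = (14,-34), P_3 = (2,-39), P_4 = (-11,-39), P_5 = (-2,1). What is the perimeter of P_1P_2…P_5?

106

|P_1P_2| = √((0)² + (-5)²) = √25 = 5
|P_2P_3| = √((-12)² + (-5)²) = √169 = 13
|P_3P_4| = √((-13)² + (0)²) = √169 = 13
|P_4P_5| = √((9)² + (40)²) = √1681 = 41
|P_5P_1| = √((16)² + (-30)²) = √1156 = 34
Perimeter = 5 + 13 + 13 + 41 + 34 = 106.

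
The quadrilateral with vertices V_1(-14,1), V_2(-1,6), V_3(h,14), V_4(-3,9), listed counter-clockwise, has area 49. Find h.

10

The doubled signed area Σ (x_i y_{i+1} − x_{i+1} y_i) is linear in h.
With h=0 it equals 68; the coefficient of h is 3 (from the two edges through V_3).
So 3·h + 68 = 2·49 = 98 ⇒ h = 10.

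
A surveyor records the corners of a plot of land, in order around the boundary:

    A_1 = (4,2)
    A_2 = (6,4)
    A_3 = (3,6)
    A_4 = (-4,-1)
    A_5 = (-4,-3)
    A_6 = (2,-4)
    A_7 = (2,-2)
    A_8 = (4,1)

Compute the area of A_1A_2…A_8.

A_1→A_2: (4)(4) − (6)(2) = 4
A_2→A_3: (6)(6) − (3)(4) = 24
A_3→A_4: (3)(-1) − (-4)(6) = 21
A_4→A_5: (-4)(-3) − (-4)(-1) = 8
A_5→A_6: (-4)(-4) − (2)(-3) = 22
A_6→A_7: (2)(-2) − (2)(-4) = 4
A_7→A_8: (2)(1) − (4)(-2) = 10
A_8→A_1: (4)(2) − (4)(1) = 4
Σ = 97
Area = |Σ|/2 = 48.5.

48.5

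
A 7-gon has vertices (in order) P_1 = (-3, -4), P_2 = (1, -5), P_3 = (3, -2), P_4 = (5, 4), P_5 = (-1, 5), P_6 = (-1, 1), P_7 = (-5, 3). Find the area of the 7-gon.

Σ = (19) + (13) + (22) + (29) + (4) + (2) + (29) = 118
Area = |Σ|/2 = 59.

59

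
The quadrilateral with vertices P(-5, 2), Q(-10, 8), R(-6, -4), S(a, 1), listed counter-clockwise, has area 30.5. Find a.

-1

The doubled signed area Σ (x_i y_{i+1} − x_{i+1} y_i) is linear in a.
With a=0 it equals 67; the coefficient of a is 6 (from the two edges through S).
So 6·a + 67 = 2·30.5 = 61 ⇒ a = -1.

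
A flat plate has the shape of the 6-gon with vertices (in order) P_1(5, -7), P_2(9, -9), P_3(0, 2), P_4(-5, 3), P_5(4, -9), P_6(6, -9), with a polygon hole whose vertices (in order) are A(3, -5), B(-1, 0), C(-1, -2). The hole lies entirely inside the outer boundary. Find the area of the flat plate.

46

Outer boundary:
Σ = (18) + (18) + (10) + (33) + (18) + (3) = 100
Area = |Σ|/2 = 50.
Hole:
Apply Gauss's area formula: 2A = Σ (x_i·y_{i+1} − x_{i+1}·y_i), indices taken mod 3.
Σ = (-5) + (2) + (11) = 8
Area = |Σ|/2 = 4.
Net area = 50 − 4 = 46.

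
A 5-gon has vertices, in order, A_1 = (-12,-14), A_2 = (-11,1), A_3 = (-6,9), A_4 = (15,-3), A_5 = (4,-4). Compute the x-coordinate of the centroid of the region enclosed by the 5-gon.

-237/88

Apply the shoelace formula. First the cross-terms c_i = x_i·y_{i+1} − x_{i+1}·y_i:
  -166, -93, -117, -48, -104  ⇒  2A = -528, A = -264.
Then Σ (x_i + x_{i+1})·c_i = 4266, so x̄ = 4266 / (6·(-264)) = -237/88.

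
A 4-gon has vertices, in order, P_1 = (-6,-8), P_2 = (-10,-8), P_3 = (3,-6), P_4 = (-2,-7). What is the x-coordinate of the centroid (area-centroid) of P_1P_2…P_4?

Apply Gauss's area formula. First the cross-terms c_i = x_i·y_{i+1} − x_{i+1}·y_i:
  -32, 84, -33, -26  ⇒  2A = -7, A = -3.5.
Then Σ (x_i + x_{i+1})·c_i = 99, so x̄ = 99 / (6·(-3.5)) = -33/7.

-33/7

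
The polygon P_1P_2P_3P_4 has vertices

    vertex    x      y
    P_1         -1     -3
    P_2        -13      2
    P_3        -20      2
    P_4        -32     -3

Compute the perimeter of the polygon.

|P_1P_2| = √((-12)² + (5)²) = √169 = 13
|P_2P_3| = √((-7)² + (0)²) = √49 = 7
|P_3P_4| = √((-12)² + (-5)²) = √169 = 13
|P_4P_1| = √((31)² + (0)²) = √961 = 31
Perimeter = 13 + 7 + 13 + 31 = 64.

64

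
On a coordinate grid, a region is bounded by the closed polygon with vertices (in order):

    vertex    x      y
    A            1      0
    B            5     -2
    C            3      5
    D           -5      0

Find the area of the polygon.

27

Cross-terms: -2, 31, 25, 0  ⇒  Σ = 54
Area = |Σ|/2 = 27.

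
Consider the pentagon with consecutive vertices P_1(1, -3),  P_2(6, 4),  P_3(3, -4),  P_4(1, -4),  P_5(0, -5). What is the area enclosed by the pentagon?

Apply the surveyor's formula: 2A = Σ (x_i·y_{i+1} − x_{i+1}·y_i), indices taken mod 5.
P_1→P_2: (1)(4) − (6)(-3) = 22
P_2→P_3: (6)(-4) − (3)(4) = -36
P_3→P_4: (3)(-4) − (1)(-4) = -8
P_4→P_5: (1)(-5) − (0)(-4) = -5
P_5→P_1: (0)(-3) − (1)(-5) = 5
Σ = -22
Area = |Σ|/2 = 11.

11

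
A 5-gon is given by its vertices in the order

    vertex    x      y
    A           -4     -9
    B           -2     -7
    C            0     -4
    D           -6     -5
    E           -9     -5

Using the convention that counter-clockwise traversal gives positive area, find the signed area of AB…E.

20

Σ = (10) + (8) + (-24) + (-15) + (61) = 40
Signed area = Σ/2 = 20 (positive ⇒ counter-clockwise traversal).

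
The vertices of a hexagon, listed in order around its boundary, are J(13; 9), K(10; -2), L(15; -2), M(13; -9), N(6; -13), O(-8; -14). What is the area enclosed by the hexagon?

J→K: (13)(-2) − (10)(9) = -116
K→L: (10)(-2) − (15)(-2) = 10
L→M: (15)(-9) − (13)(-2) = -109
M→N: (13)(-13) − (6)(-9) = -115
N→O: (6)(-14) − (-8)(-13) = -188
O→J: (-8)(9) − (13)(-14) = 110
Σ = -408
Area = |Σ|/2 = 204.

204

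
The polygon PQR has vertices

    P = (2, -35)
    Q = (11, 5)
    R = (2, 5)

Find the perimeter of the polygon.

|PQ| = √((9)² + (40)²) = √1681 = 41
|QR| = √((-9)² + (0)²) = √81 = 9
|RP| = √((0)² + (-40)²) = √1600 = 40
Perimeter = 41 + 9 + 40 = 90.

90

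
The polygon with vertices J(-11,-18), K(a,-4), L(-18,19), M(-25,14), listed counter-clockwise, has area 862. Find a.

The doubled signed area Σ (x_i y_{i+1} − x_{i+1} y_i) is linear in a.
With a=0 it equals 799; the coefficient of a is 37 (from the two edges through K).
So 37·a + 799 = 2·862 = 1724 ⇒ a = 25.

25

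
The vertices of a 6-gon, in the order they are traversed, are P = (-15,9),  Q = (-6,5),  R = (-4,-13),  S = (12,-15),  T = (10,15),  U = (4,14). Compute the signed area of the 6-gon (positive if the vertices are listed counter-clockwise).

474.5

Σ = (-21) + (98) + (216) + (330) + (80) + (246) = 949
Signed area = Σ/2 = 474.5 (positive ⇒ counter-clockwise traversal).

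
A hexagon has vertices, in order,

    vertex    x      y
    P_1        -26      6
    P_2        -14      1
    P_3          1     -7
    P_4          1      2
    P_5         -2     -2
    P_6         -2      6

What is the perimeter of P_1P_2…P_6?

76

|P_1P_2| = √((12)² + (-5)²) = √169 = 13
|P_2P_3| = √((15)² + (-8)²) = √289 = 17
|P_3P_4| = √((0)² + (9)²) = √81 = 9
|P_4P_5| = √((-3)² + (-4)²) = √25 = 5
|P_5P_6| = √((0)² + (8)²) = √64 = 8
|P_6P_1| = √((-24)² + (0)²) = √576 = 24
Perimeter = 13 + 17 + 9 + 5 + 8 + 24 = 76.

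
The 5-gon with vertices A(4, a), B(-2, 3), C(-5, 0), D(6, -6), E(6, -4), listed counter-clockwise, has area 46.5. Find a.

1

The doubled signed area Σ (x_i y_{i+1} − x_{i+1} y_i) is linear in a.
With a=0 it equals 85; the coefficient of a is 8 (from the two edges through A).
So 8·a + 85 = 2·46.5 = 93 ⇒ a = 1.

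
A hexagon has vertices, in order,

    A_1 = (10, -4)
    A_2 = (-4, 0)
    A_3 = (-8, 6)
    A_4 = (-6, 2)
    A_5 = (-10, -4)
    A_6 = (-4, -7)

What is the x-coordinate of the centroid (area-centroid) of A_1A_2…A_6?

-86/41

Apply the shoelace (surveyor's) formula. First the cross-terms c_i = x_i·y_{i+1} − x_{i+1}·y_i:
  -16, -24, 20, 44, 54, 86  ⇒  2A = 164, A = 82.
Then Σ (x_i + x_{i+1})·c_i = -1032, so x̄ = -1032 / (6·82) = -86/41.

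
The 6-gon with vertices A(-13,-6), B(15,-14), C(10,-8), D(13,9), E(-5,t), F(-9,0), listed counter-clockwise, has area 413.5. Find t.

Write out the shoelace sum; only the two edges meeting at E involve t:
2·Area = [(13·t − (-5)·9) + ((-5)·0 − (-9)·t)] + 540
       = 22·t + 585 = 827
⇒ t = 11.

11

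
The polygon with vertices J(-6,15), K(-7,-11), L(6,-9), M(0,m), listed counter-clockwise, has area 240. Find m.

15

The doubled signed area Σ (x_i y_{i+1} − x_{i+1} y_i) is linear in m.
With m=0 it equals 300; the coefficient of m is 12 (from the two edges through M).
So 12·m + 300 = 2·240 = 480 ⇒ m = 15.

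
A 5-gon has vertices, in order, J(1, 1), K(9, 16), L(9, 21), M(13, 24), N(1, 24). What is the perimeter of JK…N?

62

|JK| = √((8)² + (15)²) = √289 = 17
|KL| = √((0)² + (5)²) = √25 = 5
|LM| = √((4)² + (3)²) = √25 = 5
|MN| = √((-12)² + (0)²) = √144 = 12
|NJ| = √((0)² + (-23)²) = √529 = 23
Perimeter = 17 + 5 + 5 + 12 + 23 = 62.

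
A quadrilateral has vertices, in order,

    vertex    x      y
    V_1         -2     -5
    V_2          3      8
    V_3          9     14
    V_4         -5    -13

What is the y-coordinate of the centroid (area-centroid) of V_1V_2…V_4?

692/237

Apply Gauss's area formula. First the cross-terms c_i = x_i·y_{i+1} − x_{i+1}·y_i:
  -1, -30, -47, -1  ⇒  2A = -79, A = -39.5.
Then Σ (y_i + y_{i+1})·c_i = -692, so ȳ = -692 / (6·(-39.5)) = 692/237.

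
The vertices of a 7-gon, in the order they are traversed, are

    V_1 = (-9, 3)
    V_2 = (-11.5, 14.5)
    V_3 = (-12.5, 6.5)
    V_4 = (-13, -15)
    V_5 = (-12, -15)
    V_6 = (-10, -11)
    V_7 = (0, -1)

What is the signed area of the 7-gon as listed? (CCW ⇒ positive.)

Apply Gauss's area formula: 2A = Σ (x_i·y_{i+1} − x_{i+1}·y_i), indices taken mod 7.
Cross-terms: -96, 106.5, 272, 15, -18, 10, -9  ⇒  Σ = 280.5
Signed area = Σ/2 = 140.25 (positive ⇒ counter-clockwise traversal).

140.25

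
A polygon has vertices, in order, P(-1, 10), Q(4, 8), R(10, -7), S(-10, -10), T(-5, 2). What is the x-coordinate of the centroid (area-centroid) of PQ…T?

53/222

Apply the shoelace formula. First the cross-terms c_i = x_i·y_{i+1} − x_{i+1}·y_i:
  -48, -108, -170, -70, -48  ⇒  2A = -444, A = -222.
Then Σ (x_i + x_{i+1})·c_i = -318, so x̄ = -318 / (6·(-222)) = 53/222.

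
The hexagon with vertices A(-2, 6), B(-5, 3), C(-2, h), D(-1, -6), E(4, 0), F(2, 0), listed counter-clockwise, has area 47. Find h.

The doubled signed area Σ (x_i y_{i+1} − x_{i+1} y_i) is linear in h.
With h=0 it equals 78; the coefficient of h is -4 (from the two edges through C).
So -4·h + 78 = 2·47 = 94 ⇒ h = -4.

-4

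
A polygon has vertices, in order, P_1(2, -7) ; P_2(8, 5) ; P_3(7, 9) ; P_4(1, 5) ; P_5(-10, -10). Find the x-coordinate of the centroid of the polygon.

49/111

Apply the shoelace formula. First the cross-terms c_i = x_i·y_{i+1} − x_{i+1}·y_i:
  66, 37, 26, 40, 90  ⇒  2A = 259, A = 129.5.
Then Σ (x_i + x_{i+1})·c_i = 343, so x̄ = 343 / (6·129.5) = 49/111.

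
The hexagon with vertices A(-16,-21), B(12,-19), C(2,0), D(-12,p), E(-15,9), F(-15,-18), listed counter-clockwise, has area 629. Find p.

20

Write out the shoelace sum; only the two edges meeting at D involve p:
2·Area = [(2·p − (-12)·0) + ((-12)·9 − (-15)·p)] + 1026
       = 17·p + 918 = 1258
⇒ p = 20.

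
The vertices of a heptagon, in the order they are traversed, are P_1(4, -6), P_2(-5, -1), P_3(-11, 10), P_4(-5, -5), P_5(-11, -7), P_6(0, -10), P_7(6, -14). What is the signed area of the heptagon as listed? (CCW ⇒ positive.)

90

Apply the shoelace formula: 2A = Σ (x_i·y_{i+1} − x_{i+1}·y_i), indices taken mod 7.
Cross-terms: -34, -61, 105, -20, 110, 60, 20  ⇒  Σ = 180
Signed area = Σ/2 = 90 (positive ⇒ counter-clockwise traversal).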